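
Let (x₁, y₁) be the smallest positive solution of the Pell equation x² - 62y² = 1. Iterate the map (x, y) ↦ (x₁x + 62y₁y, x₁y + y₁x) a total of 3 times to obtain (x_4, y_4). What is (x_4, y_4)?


Step 1: Find the fundamental solution (x₁, y₁) of x² - 62y² = 1.
  Expand √62 as a continued fraction. a₀ = ⌊√62⌋ = 7; iterate m_{k+1} = d_k·a_k − m_k, d_{k+1} = (62 − m_{k+1}²)/d_k, a_{k+1} = ⌊(a₀ + m_{k+1})/d_{k+1}⌋ (starting m₀ = 0, d₀ = 1), with convergents p_k = a_k·p_{k-1} + p_{k-2}, q_k = a_k·q_{k-1} + q_{k-2} (p₋₁ = 1, q₋₁ = 0):
  k = 0: a₀ = 7; p₀/q₀ = 7/1; p₀² − 62·q₀² = 49 − 62 = -13.
  k = 1: m = 7, d = 13, a = ⌊(7 + 7)/13⌋ = 1; p/q = (1·7 + 1)/(1·1 + 0) = 8/1; p² − 62·q² = 64 − 62 = 2.
  k = 2: m = 6, d = 2, a = ⌊(7 + 6)/2⌋ = 6; p/q = (6·8 + 7)/(6·1 + 1) = 55/7; p² − 62·q² = 3025 − 3038 = -13.
  k = 3: m = 6, d = 13, a = ⌊(7 + 6)/13⌋ = 1; p/q = (1·55 + 8)/(1·7 + 1) = 63/8; p² − 62·q² = 3969 − 3968 = 1.
  The first convergent with p² − 62·q² = 1 gives the fundamental solution (x₁, y₁) = (63, 8).
Step 2: Apply the recurrence (x_{n+1}, y_{n+1}) = (x₁x_n + 62y₁y_n, x₁y_n + y₁x_n) repeatedly.
  From (x_1, y_1) = (63, 8): x_2 = 63·63 + 62·8·8 = 7937; y_2 = 63·8 + 8·63 = 1008.
  From (x_2, y_2) = (7937, 1008): x_3 = 63·7937 + 62·8·1008 = 999999; y_3 = 63·1008 + 8·7937 = 127000.
  From (x_3, y_3) = (999999, 127000): x_4 = 63·999999 + 62·8·127000 = 125991937; y_4 = 63·127000 + 8·999999 = 16000992.
Step 3: Verify x_4² - 62·y_4² = 15873968189011969 - 15873968189011968 = 1 (should be 1). ✓

(x_1, y_1) = (63, 8); (x_4, y_4) = (125991937, 16000992).


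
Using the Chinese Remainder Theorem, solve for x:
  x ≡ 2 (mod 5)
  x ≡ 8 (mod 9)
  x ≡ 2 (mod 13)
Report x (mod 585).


Moduli 5, 9, 13 are pairwise coprime; by CRT there is a unique solution modulo M = 5 · 9 · 13 = 585.
Solve pairwise, accumulating the modulus:
  Start with x ≡ 2 (mod 5).
  Combine with x ≡ 8 (mod 9): since gcd(5, 9) = 1, we get a unique residue mod 45.
    Write x = 2 + 5·t and substitute into x ≡ 8 (mod 9): 5·t ≡ 8 − 2 = 6 (mod 9).
    The inverse of 5 mod 9 is 2 (since 5·2 = 10 = 1·9 + 1), so t ≡ 2·6 = 12 ≡ 3 (mod 9).
    Then x = 2 + 5·3 = 17, valid modulo lcm(5, 9) = 45: x ≡ 17 (mod 45).
  Combine with x ≡ 2 (mod 13): since gcd(45, 13) = 1, we get a unique residue mod 585.
    Write x = 17 + 45·t and substitute into x ≡ 2 (mod 13): 45·t ≡ 2 − 17 = -15 (mod 13).
    Reduce coefficients mod 13: 6·t ≡ 11 (mod 13).
    The inverse of 6 mod 13 is 11 (since 6·11 = 66 = 5·13 + 1), so t ≡ 11·11 = 121 ≡ 4 (mod 13).
    Then x = 17 + 45·4 = 197, valid modulo lcm(45, 13) = 585: x ≡ 197 (mod 585).
Verify: 197 mod 5 = 2 ✓, 197 mod 9 = 8 ✓, 197 mod 13 = 2 ✓.

x ≡ 197 (mod 585).


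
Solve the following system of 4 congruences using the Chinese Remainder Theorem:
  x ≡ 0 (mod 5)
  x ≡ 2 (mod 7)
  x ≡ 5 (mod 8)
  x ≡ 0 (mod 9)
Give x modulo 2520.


Product of moduli M = 5 · 7 · 8 · 9 = 2520.
Merge one congruence at a time:
  Start: x ≡ 0 (mod 5).
  Combine with x ≡ 2 (mod 7); new modulus lcm = 35.
    Write x = 0 + 5·t and substitute into x ≡ 2 (mod 7): 5·t ≡ 2 − 0 = 2 (mod 7).
    The inverse of 5 mod 7 is 3 (since 5·3 = 15 = 2·7 + 1), so t ≡ 3·2 = 6 ≡ 6 (mod 7).
    Then x = 0 + 5·6 = 30, valid modulo lcm(5, 7) = 35: x ≡ 30 (mod 35).
  Combine with x ≡ 5 (mod 8); new modulus lcm = 280.
    Write x = 30 + 35·t and substitute into x ≡ 5 (mod 8): 35·t ≡ 5 − 30 = -25 (mod 8).
    Reduce coefficients mod 8: 3·t ≡ 7 (mod 8).
    The inverse of 3 mod 8 is 3 (since 3·3 = 9 = 1·8 + 1), so t ≡ 3·7 = 21 ≡ 5 (mod 8).
    Then x = 30 + 35·5 = 205, valid modulo lcm(35, 8) = 280: x ≡ 205 (mod 280).
  Combine with x ≡ 0 (mod 9); new modulus lcm = 2520.
    Write x = 205 + 280·t and substitute into x ≡ 0 (mod 9): 280·t ≡ 0 − 205 = -205 (mod 9).
    Reduce coefficients mod 9: 1·t ≡ 2 (mod 9).
    So t ≡ 2 (mod 9).
    Then x = 205 + 280·2 = 765, valid modulo lcm(280, 9) = 2520: x ≡ 765 (mod 2520).
Verify against each original: 765 mod 5 = 0, 765 mod 7 = 2, 765 mod 8 = 5, 765 mod 9 = 0.

x ≡ 765 (mod 2520).


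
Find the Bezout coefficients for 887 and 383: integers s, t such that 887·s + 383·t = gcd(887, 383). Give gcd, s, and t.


Euclidean algorithm on (887, 383) — divide until remainder is 0:
  887 = 2 · 383 + 121
  383 = 3 · 121 + 20
  121 = 6 · 20 + 1
  20 = 20 · 1 + 0
gcd(887, 383) = 1.
Track Bezout coefficients alongside the remainders: start with r₀ = 887 = a·1 + b·0 (s = 1, t = 0) and r₁ = 383 = a·0 + b·1 (s = 0, t = 1); each new remainder r_{k+1} = r_{k-1} − q_k·r_k inherits s_{k+1} = s_{k-1} − q_k·s_k, t_{k+1} = t_{k-1} − q_k·t_k, so r_k = a·s_k + b·t_k at every step:
  q = 2: r = 121, s = 1 − 2·0 = 1, t = 0 − 2·1 = -2  (check: 887·1 + 383·(-2) = 121)
  q = 3: r = 20, s = 0 − 3·1 = -3, t = 1 − 3·(-2) = 7  (check: 887·(-3) + 383·7 = 20)
  q = 6: r = 1, s = 1 − 6·(-3) = 19, t = -2 − 6·7 = -44  (check: 887·19 + 383·(-44) = 1)
The row with r = 1 (the gcd) gives the Bezout coefficients s = 19, t = -44.
Result: 887 · (19) + 383 · (-44) = 1.

gcd(887, 383) = 1; s = 19, t = -44 (check: 887·19 + 383·(-44) = 1).


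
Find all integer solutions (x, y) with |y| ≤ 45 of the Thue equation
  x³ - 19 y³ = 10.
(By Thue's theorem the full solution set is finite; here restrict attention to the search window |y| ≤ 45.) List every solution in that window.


The equation is x³ - 19y³ = 10. For fixed y, x³ = 19·y³ + 10, so a solution requires the RHS to be a perfect cube.
Strategy: iterate y from -45 to 45, compute RHS = 19·y³ + 10, and check whether it is a (positive or negative) perfect cube.
Check small values of y:
  y = 0: RHS = 10 is not a perfect cube.
  y = 1: RHS = 29 is not a perfect cube.
  y = -1: RHS = -9 is not a perfect cube.
  y = 2: RHS = 162 is not a perfect cube.
  y = -2: RHS = -142 is not a perfect cube.
  y = 3: RHS = 523 is not a perfect cube.
  y = -3: RHS = -503 is not a perfect cube.
Continuing the search up to |y| = 45 finds no solutions either.
No (x, y) in the scanned range satisfies the equation.

No integer solutions with |y| ≤ 45.


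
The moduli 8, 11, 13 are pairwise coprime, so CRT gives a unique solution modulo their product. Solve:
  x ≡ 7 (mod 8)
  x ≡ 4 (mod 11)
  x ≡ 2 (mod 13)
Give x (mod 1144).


Moduli 8, 11, 13 are pairwise coprime; by CRT there is a unique solution modulo M = 8 · 11 · 13 = 1144.
Solve pairwise, accumulating the modulus:
  Start with x ≡ 7 (mod 8).
  Combine with x ≡ 4 (mod 11): since gcd(8, 11) = 1, we get a unique residue mod 88.
    Write x = 7 + 8·t and substitute into x ≡ 4 (mod 11): 8·t ≡ 4 − 7 = -3 (mod 11).
    Reduce coefficients mod 11: 8·t ≡ 8 (mod 11).
    The inverse of 8 mod 11 is 7 (since 8·7 = 56 = 5·11 + 1), so t ≡ 7·8 = 56 ≡ 1 (mod 11).
    Then x = 7 + 8·1 = 15, valid modulo lcm(8, 11) = 88: x ≡ 15 (mod 88).
  Combine with x ≡ 2 (mod 13): since gcd(88, 13) = 1, we get a unique residue mod 1144.
    Write x = 15 + 88·t and substitute into x ≡ 2 (mod 13): 88·t ≡ 2 − 15 = -13 (mod 13).
    Reduce coefficients mod 13: 10·t ≡ 0 (mod 13).
    The inverse of 10 mod 13 is 4 (since 10·4 = 40 = 3·13 + 1), so t ≡ 4·0 = 0 ≡ 0 (mod 13).
    Then x = 15 + 88·0 = 15, valid modulo lcm(88, 13) = 1144: x ≡ 15 (mod 1144).
Verify: 15 mod 8 = 7 ✓, 15 mod 11 = 4 ✓, 15 mod 13 = 2 ✓.

x ≡ 15 (mod 1144).


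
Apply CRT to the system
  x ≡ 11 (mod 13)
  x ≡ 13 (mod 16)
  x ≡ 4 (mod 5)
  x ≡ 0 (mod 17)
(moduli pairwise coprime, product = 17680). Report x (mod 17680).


Product of moduli M = 13 · 16 · 5 · 17 = 17680.
Merge one congruence at a time:
  Start: x ≡ 11 (mod 13).
  Combine with x ≡ 13 (mod 16); new modulus lcm = 208.
    Write x = 11 + 13·t and substitute into x ≡ 13 (mod 16): 13·t ≡ 13 − 11 = 2 (mod 16).
    The inverse of 13 mod 16 is 5 (since 13·5 = 65 = 4·16 + 1), so t ≡ 5·2 = 10 ≡ 10 (mod 16).
    Then x = 11 + 13·10 = 141, valid modulo lcm(13, 16) = 208: x ≡ 141 (mod 208).
  Combine with x ≡ 4 (mod 5); new modulus lcm = 1040.
    Write x = 141 + 208·t and substitute into x ≡ 4 (mod 5): 208·t ≡ 4 − 141 = -137 (mod 5).
    Reduce coefficients mod 5: 3·t ≡ 3 (mod 5).
    The inverse of 3 mod 5 is 2 (since 3·2 = 6 = 1·5 + 1), so t ≡ 2·3 = 6 ≡ 1 (mod 5).
    Then x = 141 + 208·1 = 349, valid modulo lcm(208, 5) = 1040: x ≡ 349 (mod 1040).
  Combine with x ≡ 0 (mod 17); new modulus lcm = 17680.
    Write x = 349 + 1040·t and substitute into x ≡ 0 (mod 17): 1040·t ≡ 0 − 349 = -349 (mod 17).
    Reduce coefficients mod 17: 3·t ≡ 8 (mod 17).
    The inverse of 3 mod 17 is 6 (since 3·6 = 18 = 1·17 + 1), so t ≡ 6·8 = 48 ≡ 14 (mod 17).
    Then x = 349 + 1040·14 = 14909, valid modulo lcm(1040, 17) = 17680: x ≡ 14909 (mod 17680).
Verify against each original: 14909 mod 13 = 11, 14909 mod 16 = 13, 14909 mod 5 = 4, 14909 mod 17 = 0.

x ≡ 14909 (mod 17680).


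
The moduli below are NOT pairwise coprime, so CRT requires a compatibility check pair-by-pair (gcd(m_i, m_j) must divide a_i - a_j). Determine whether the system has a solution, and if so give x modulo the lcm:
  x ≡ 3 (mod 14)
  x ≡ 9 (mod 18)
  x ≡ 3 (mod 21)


Moduli 14, 18, 21 are not pairwise coprime, so CRT works modulo lcm(m_i) when all pairwise compatibility conditions hold.
Pairwise compatibility: gcd(m_i, m_j) must divide a_i - a_j for every pair.
Merge one congruence at a time:
  Start: x ≡ 3 (mod 14).
  Combine with x ≡ 9 (mod 18): gcd(14, 18) = 2; 9 - 3 = 6, which IS divisible by 2, so compatible.
    Write x = 3 + 14·t and substitute into x ≡ 9 (mod 18): 14·t ≡ 9 − 3 = 6 (mod 18).
    Divide the congruence (and modulus) by g = 2: 7·t ≡ 3 (mod 9).
    The inverse of 7 mod 9 is 4 (since 7·4 = 28 = 3·9 + 1), so t ≡ 4·3 = 12 ≡ 3 (mod 9).
    Then x = 3 + 14·3 = 45, valid modulo lcm(14, 18) = 126: x ≡ 45 (mod 126).
  Combine with x ≡ 3 (mod 21): gcd(126, 21) = 21; 3 - 45 = -42, which IS divisible by 21, so compatible.
    Write x = 45 + 126·t and substitute into x ≡ 3 (mod 21): 126·t ≡ 3 − 45 = -42 (mod 21).
    Divide the congruence (and modulus) by g = 21: 6·t ≡ -2 (mod 1).
    Modulo 1 every t works; take t = 0.
    Then x = 45 + 126·0 = 45, valid modulo lcm(126, 21) = 126: x ≡ 45 (mod 126).
Verify: 45 mod 14 = 3, 45 mod 18 = 9, 45 mod 21 = 3.

x ≡ 45 (mod 126).


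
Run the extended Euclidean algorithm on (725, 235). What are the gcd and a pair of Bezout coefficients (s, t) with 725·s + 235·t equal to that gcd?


Euclidean algorithm on (725, 235) — divide until remainder is 0:
  725 = 3 · 235 + 20
  235 = 11 · 20 + 15
  20 = 1 · 15 + 5
  15 = 3 · 5 + 0
gcd(725, 235) = 5.
Track Bezout coefficients alongside the remainders: start with r₀ = 725 = a·1 + b·0 (s = 1, t = 0) and r₁ = 235 = a·0 + b·1 (s = 0, t = 1); each new remainder r_{k+1} = r_{k-1} − q_k·r_k inherits s_{k+1} = s_{k-1} − q_k·s_k, t_{k+1} = t_{k-1} − q_k·t_k, so r_k = a·s_k + b·t_k at every step:
  q = 3: r = 20, s = 1 − 3·0 = 1, t = 0 − 3·1 = -3  (check: 725·1 + 235·(-3) = 20)
  q = 11: r = 15, s = 0 − 11·1 = -11, t = 1 − 11·(-3) = 34  (check: 725·(-11) + 235·34 = 15)
  q = 1: r = 5, s = 1 − 1·(-11) = 12, t = -3 − 1·34 = -37  (check: 725·12 + 235·(-37) = 5)
The row with r = 5 (the gcd) gives the Bezout coefficients s = 12, t = -37.
Result: 725 · (12) + 235 · (-37) = 5.

gcd(725, 235) = 5; s = 12, t = -37 (check: 725·12 + 235·(-37) = 5).


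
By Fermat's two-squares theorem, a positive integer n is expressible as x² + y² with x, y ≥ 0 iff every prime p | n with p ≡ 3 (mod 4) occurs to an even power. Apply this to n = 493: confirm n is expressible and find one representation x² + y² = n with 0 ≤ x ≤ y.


Step 1: Factor n = 493 = 17 · 29.
Step 2: Check the mod-4 condition on each prime factor: 17 ≡ 1 (mod 4), exponent 1; 29 ≡ 1 (mod 4), exponent 1.
All primes ≡ 3 (mod 4) appear to even exponent (or don't appear), so by the two-squares theorem n IS expressible as a sum of two squares.
Step 3: Build a representation. Here n = 17 · 29 is a product of primes ≡ 1 (mod 4). Each prime p ≡ 1 (mod 4) is itself a sum of two squares; find a² by testing p − a² for a perfect square:
  17: 17 − 1² = 16 = 4² ⇒ 17 = 1² + 4².
  29: 29 − 1² = 28, 29 − 2² = 25 = 5² ⇒ 29 = 2² + 5².
  Combine using the Brahmagupta–Fibonacci identity (a² + b²)(c² + d²) = (ac − bd)² + (ad + bc)² = (ac + bd)² + (ad − bc)²:
  17 · 29 = 493: from (1² + 4²)(2² + 5²), take (1·2 − 4·5, 1·5 + 4·2) = (2 − 20, 5 + 8) = (-18, 13); dropping signs (only squares matter) gives (18, 13); check 18² + 13² = 324 + 169 = 493 ✓.
Step 4: Order so x ≤ y and verify: 13² + 18² = 169 + 324 = 493 = n. ✓

n = 493 = 13² + 18² (one valid representation with x ≤ y).


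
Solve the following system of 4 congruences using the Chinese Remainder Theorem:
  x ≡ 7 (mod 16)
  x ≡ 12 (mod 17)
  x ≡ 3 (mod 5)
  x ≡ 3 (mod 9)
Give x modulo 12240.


Product of moduli M = 16 · 17 · 5 · 9 = 12240.
Merge one congruence at a time:
  Start: x ≡ 7 (mod 16).
  Combine with x ≡ 12 (mod 17); new modulus lcm = 272.
    Write x = 7 + 16·t and substitute into x ≡ 12 (mod 17): 16·t ≡ 12 − 7 = 5 (mod 17).
    The inverse of 16 mod 17 is 16 (since 16·16 = 256 = 15·17 + 1), so t ≡ 16·5 = 80 ≡ 12 (mod 17).
    Then x = 7 + 16·12 = 199, valid modulo lcm(16, 17) = 272: x ≡ 199 (mod 272).
  Combine with x ≡ 3 (mod 5); new modulus lcm = 1360.
    Write x = 199 + 272·t and substitute into x ≡ 3 (mod 5): 272·t ≡ 3 − 199 = -196 (mod 5).
    Reduce coefficients mod 5: 2·t ≡ 4 (mod 5).
    The inverse of 2 mod 5 is 3 (since 2·3 = 6 = 1·5 + 1), so t ≡ 3·4 = 12 ≡ 2 (mod 5).
    Then x = 199 + 272·2 = 743, valid modulo lcm(272, 5) = 1360: x ≡ 743 (mod 1360).
  Combine with x ≡ 3 (mod 9); new modulus lcm = 12240.
    Write x = 743 + 1360·t and substitute into x ≡ 3 (mod 9): 1360·t ≡ 3 − 743 = -740 (mod 9).
    Reduce coefficients mod 9: 1·t ≡ 7 (mod 9).
    So t ≡ 7 (mod 9).
    Then x = 743 + 1360·7 = 10263, valid modulo lcm(1360, 9) = 12240: x ≡ 10263 (mod 12240).
Verify against each original: 10263 mod 16 = 7, 10263 mod 17 = 12, 10263 mod 5 = 3, 10263 mod 9 = 3.

x ≡ 10263 (mod 12240).


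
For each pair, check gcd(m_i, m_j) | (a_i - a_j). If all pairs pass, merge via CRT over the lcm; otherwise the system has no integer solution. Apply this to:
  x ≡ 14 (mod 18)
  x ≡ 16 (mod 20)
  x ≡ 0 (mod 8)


Moduli 18, 20, 8 are not pairwise coprime, so CRT works modulo lcm(m_i) when all pairwise compatibility conditions hold.
Pairwise compatibility: gcd(m_i, m_j) must divide a_i - a_j for every pair.
Merge one congruence at a time:
  Start: x ≡ 14 (mod 18).
  Combine with x ≡ 16 (mod 20): gcd(18, 20) = 2; 16 - 14 = 2, which IS divisible by 2, so compatible.
    Write x = 14 + 18·t and substitute into x ≡ 16 (mod 20): 18·t ≡ 16 − 14 = 2 (mod 20).
    Divide the congruence (and modulus) by g = 2: 9·t ≡ 1 (mod 10).
    The inverse of 9 mod 10 is 9 (since 9·9 = 81 = 8·10 + 1), so t ≡ 9·1 = 9 ≡ 9 (mod 10).
    Then x = 14 + 18·9 = 176, valid modulo lcm(18, 20) = 180: x ≡ 176 (mod 180).
  Combine with x ≡ 0 (mod 8): gcd(180, 8) = 4; 0 - 176 = -176, which IS divisible by 4, so compatible.
    Write x = 176 + 180·t and substitute into x ≡ 0 (mod 8): 180·t ≡ 0 − 176 = -176 (mod 8).
    Divide the congruence (and modulus) by g = 4: 45·t ≡ -44 (mod 2).
    Reduce coefficients mod 2: 1·t ≡ 0 (mod 2).
    So t ≡ 0 (mod 2).
    Then x = 176 + 180·0 = 176, valid modulo lcm(180, 8) = 360: x ≡ 176 (mod 360).
Verify: 176 mod 18 = 14, 176 mod 20 = 16, 176 mod 8 = 0.

x ≡ 176 (mod 360).


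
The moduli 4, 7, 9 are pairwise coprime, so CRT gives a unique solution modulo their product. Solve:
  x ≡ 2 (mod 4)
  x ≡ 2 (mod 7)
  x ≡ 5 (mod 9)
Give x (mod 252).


Moduli 4, 7, 9 are pairwise coprime; by CRT there is a unique solution modulo M = 4 · 7 · 9 = 252.
Solve pairwise, accumulating the modulus:
  Start with x ≡ 2 (mod 4).
  Combine with x ≡ 2 (mod 7): since gcd(4, 7) = 1, we get a unique residue mod 28.
    Write x = 2 + 4·t and substitute into x ≡ 2 (mod 7): 4·t ≡ 2 − 2 = 0 (mod 7).
    The inverse of 4 mod 7 is 2 (since 4·2 = 8 = 1·7 + 1), so t ≡ 2·0 = 0 ≡ 0 (mod 7).
    Then x = 2 + 4·0 = 2, valid modulo lcm(4, 7) = 28: x ≡ 2 (mod 28).
  Combine with x ≡ 5 (mod 9): since gcd(28, 9) = 1, we get a unique residue mod 252.
    Write x = 2 + 28·t and substitute into x ≡ 5 (mod 9): 28·t ≡ 5 − 2 = 3 (mod 9).
    Reduce coefficients mod 9: 1·t ≡ 3 (mod 9).
    So t ≡ 3 (mod 9).
    Then x = 2 + 28·3 = 86, valid modulo lcm(28, 9) = 252: x ≡ 86 (mod 252).
Verify: 86 mod 4 = 2 ✓, 86 mod 7 = 2 ✓, 86 mod 9 = 5 ✓.

x ≡ 86 (mod 252).


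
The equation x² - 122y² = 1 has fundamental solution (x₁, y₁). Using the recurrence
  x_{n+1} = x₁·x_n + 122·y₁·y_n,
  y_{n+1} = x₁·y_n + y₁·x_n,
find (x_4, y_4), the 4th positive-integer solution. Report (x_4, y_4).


Step 1: Find the fundamental solution (x₁, y₁) of x² - 122y² = 1.
  Expand √122 as a continued fraction. a₀ = ⌊√122⌋ = 11; iterate m_{k+1} = d_k·a_k − m_k, d_{k+1} = (122 − m_{k+1}²)/d_k, a_{k+1} = ⌊(a₀ + m_{k+1})/d_{k+1}⌋ (starting m₀ = 0, d₀ = 1), with convergents p_k = a_k·p_{k-1} + p_{k-2}, q_k = a_k·q_{k-1} + q_{k-2} (p₋₁ = 1, q₋₁ = 0):
  k = 0: a₀ = 11; p₀/q₀ = 11/1; p₀² − 122·q₀² = 121 − 122 = -1.
  k = 1: m = 11, d = 1, a = ⌊(11 + 11)/1⌋ = 22; p/q = (22·11 + 1)/(22·1 + 0) = 243/22; p² − 122·q² = 59049 − 59048 = 1.
  The first convergent with p² − 122·q² = 1 gives the fundamental solution (x₁, y₁) = (243, 22).
Step 2: Apply the recurrence (x_{n+1}, y_{n+1}) = (x₁x_n + 122y₁y_n, x₁y_n + y₁x_n) repeatedly.
  From (x_1, y_1) = (243, 22): x_2 = 243·243 + 122·22·22 = 118097; y_2 = 243·22 + 22·243 = 10692.
  From (x_2, y_2) = (118097, 10692): x_3 = 243·118097 + 122·22·10692 = 57394899; y_3 = 243·10692 + 22·118097 = 5196290.
  From (x_3, y_3) = (57394899, 5196290): x_4 = 243·57394899 + 122·22·5196290 = 27893802817; y_4 = 243·5196290 + 22·57394899 = 2525386248.
Step 3: Verify x_4² - 122·y_4² = 778064235593677135489 - 778064235593677135488 = 1 (should be 1). ✓

(x_1, y_1) = (243, 22); (x_4, y_4) = (27893802817, 2525386248).


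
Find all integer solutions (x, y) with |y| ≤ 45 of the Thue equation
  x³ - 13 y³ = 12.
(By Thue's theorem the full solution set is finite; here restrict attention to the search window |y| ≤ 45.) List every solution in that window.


The equation is x³ - 13y³ = 12. For fixed y, x³ = 13·y³ + 12, so a solution requires the RHS to be a perfect cube.
Strategy: iterate y from -45 to 45, compute RHS = 13·y³ + 12, and check whether it is a (positive or negative) perfect cube.
Check small values of y:
  y = 0: RHS = 12 is not a perfect cube.
  y = 1: RHS = 25 is not a perfect cube.
  y = -1: RHS = -1 = (-1)³ ⇒ x = -1 works.
  y = 2: RHS = 116 is not a perfect cube.
  y = -2: RHS = -92 is not a perfect cube.
  y = 3: RHS = 363 is not a perfect cube.
  y = -3: RHS = -339 is not a perfect cube.
Continuing the search up to |y| = 45 finds no further solutions beyond those listed.
Collected solutions: (-1, -1).

Solutions (with |y| ≤ 45): (-1, -1).


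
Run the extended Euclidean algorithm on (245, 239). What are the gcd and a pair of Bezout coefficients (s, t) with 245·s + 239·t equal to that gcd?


Euclidean algorithm on (245, 239) — divide until remainder is 0:
  245 = 1 · 239 + 6
  239 = 39 · 6 + 5
  6 = 1 · 5 + 1
  5 = 5 · 1 + 0
gcd(245, 239) = 1.
Track Bezout coefficients alongside the remainders: start with r₀ = 245 = a·1 + b·0 (s = 1, t = 0) and r₁ = 239 = a·0 + b·1 (s = 0, t = 1); each new remainder r_{k+1} = r_{k-1} − q_k·r_k inherits s_{k+1} = s_{k-1} − q_k·s_k, t_{k+1} = t_{k-1} − q_k·t_k, so r_k = a·s_k + b·t_k at every step:
  q = 1: r = 6, s = 1 − 1·0 = 1, t = 0 − 1·1 = -1  (check: 245·1 + 239·(-1) = 6)
  q = 39: r = 5, s = 0 − 39·1 = -39, t = 1 − 39·(-1) = 40  (check: 245·(-39) + 239·40 = 5)
  q = 1: r = 1, s = 1 − 1·(-39) = 40, t = -1 − 1·40 = -41  (check: 245·40 + 239·(-41) = 1)
The row with r = 1 (the gcd) gives the Bezout coefficients s = 40, t = -41.
Result: 245 · (40) + 239 · (-41) = 1.

gcd(245, 239) = 1; s = 40, t = -41 (check: 245·40 + 239·(-41) = 1).


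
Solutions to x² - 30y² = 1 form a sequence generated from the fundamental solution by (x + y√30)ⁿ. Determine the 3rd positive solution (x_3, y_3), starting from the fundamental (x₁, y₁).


Step 1: Find the fundamental solution (x₁, y₁) of x² - 30y² = 1.
  Expand √30 as a continued fraction. a₀ = ⌊√30⌋ = 5; iterate m_{k+1} = d_k·a_k − m_k, d_{k+1} = (30 − m_{k+1}²)/d_k, a_{k+1} = ⌊(a₀ + m_{k+1})/d_{k+1}⌋ (starting m₀ = 0, d₀ = 1), with convergents p_k = a_k·p_{k-1} + p_{k-2}, q_k = a_k·q_{k-1} + q_{k-2} (p₋₁ = 1, q₋₁ = 0):
  k = 0: a₀ = 5; p₀/q₀ = 5/1; p₀² − 30·q₀² = 25 − 30 = -5.
  k = 1: m = 5, d = 5, a = ⌊(5 + 5)/5⌋ = 2; p/q = (2·5 + 1)/(2·1 + 0) = 11/2; p² − 30·q² = 121 − 120 = 1.
  The first convergent with p² − 30·q² = 1 gives the fundamental solution (x₁, y₁) = (11, 2).
Step 2: Apply the recurrence (x_{n+1}, y_{n+1}) = (x₁x_n + 30y₁y_n, x₁y_n + y₁x_n) repeatedly.
  From (x_1, y_1) = (11, 2): x_2 = 11·11 + 30·2·2 = 241; y_2 = 11·2 + 2·11 = 44.
  From (x_2, y_2) = (241, 44): x_3 = 11·241 + 30·2·44 = 5291; y_3 = 11·44 + 2·241 = 966.
Step 3: Verify x_3² - 30·y_3² = 27994681 - 27994680 = 1 (should be 1). ✓

(x_1, y_1) = (11, 2); (x_3, y_3) = (5291, 966).


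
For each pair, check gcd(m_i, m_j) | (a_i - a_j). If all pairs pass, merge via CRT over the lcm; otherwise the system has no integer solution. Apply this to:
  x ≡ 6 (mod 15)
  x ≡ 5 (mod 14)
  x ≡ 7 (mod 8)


Moduli 15, 14, 8 are not pairwise coprime, so CRT works modulo lcm(m_i) when all pairwise compatibility conditions hold.
Pairwise compatibility: gcd(m_i, m_j) must divide a_i - a_j for every pair.
Merge one congruence at a time:
  Start: x ≡ 6 (mod 15).
  Combine with x ≡ 5 (mod 14): gcd(15, 14) = 1; 5 - 6 = -1, which IS divisible by 1, so compatible.
    Write x = 6 + 15·t and substitute into x ≡ 5 (mod 14): 15·t ≡ 5 − 6 = -1 (mod 14).
    Reduce coefficients mod 14: 1·t ≡ 13 (mod 14).
    So t ≡ 13 (mod 14).
    Then x = 6 + 15·13 = 201, valid modulo lcm(15, 14) = 210: x ≡ 201 (mod 210).
  Combine with x ≡ 7 (mod 8): gcd(210, 8) = 2; 7 - 201 = -194, which IS divisible by 2, so compatible.
    Write x = 201 + 210·t and substitute into x ≡ 7 (mod 8): 210·t ≡ 7 − 201 = -194 (mod 8).
    Divide the congruence (and modulus) by g = 2: 105·t ≡ -97 (mod 4).
    Reduce coefficients mod 4: 1·t ≡ 3 (mod 4).
    So t ≡ 3 (mod 4).
    Then x = 201 + 210·3 = 831, valid modulo lcm(210, 8) = 840: x ≡ 831 (mod 840).
Verify: 831 mod 15 = 6, 831 mod 14 = 5, 831 mod 8 = 7.

x ≡ 831 (mod 840).


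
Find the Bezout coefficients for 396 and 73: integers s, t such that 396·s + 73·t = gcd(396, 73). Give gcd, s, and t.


Euclidean algorithm on (396, 73) — divide until remainder is 0:
  396 = 5 · 73 + 31
  73 = 2 · 31 + 11
  31 = 2 · 11 + 9
  11 = 1 · 9 + 2
  9 = 4 · 2 + 1
  2 = 2 · 1 + 0
gcd(396, 73) = 1.
Track Bezout coefficients alongside the remainders: start with r₀ = 396 = a·1 + b·0 (s = 1, t = 0) and r₁ = 73 = a·0 + b·1 (s = 0, t = 1); each new remainder r_{k+1} = r_{k-1} − q_k·r_k inherits s_{k+1} = s_{k-1} − q_k·s_k, t_{k+1} = t_{k-1} − q_k·t_k, so r_k = a·s_k + b·t_k at every step:
  q = 5: r = 31, s = 1 − 5·0 = 1, t = 0 − 5·1 = -5  (check: 396·1 + 73·(-5) = 31)
  q = 2: r = 11, s = 0 − 2·1 = -2, t = 1 − 2·(-5) = 11  (check: 396·(-2) + 73·11 = 11)
  q = 2: r = 9, s = 1 − 2·(-2) = 5, t = -5 − 2·11 = -27  (check: 396·5 + 73·(-27) = 9)
  q = 1: r = 2, s = -2 − 1·5 = -7, t = 11 − 1·(-27) = 38  (check: 396·(-7) + 73·38 = 2)
  q = 4: r = 1, s = 5 − 4·(-7) = 33, t = -27 − 4·38 = -179  (check: 396·33 + 73·(-179) = 1)
The row with r = 1 (the gcd) gives the Bezout coefficients s = 33, t = -179.
Result: 396 · (33) + 73 · (-179) = 1.

gcd(396, 73) = 1; s = 33, t = -179 (check: 396·33 + 73·(-179) = 1).


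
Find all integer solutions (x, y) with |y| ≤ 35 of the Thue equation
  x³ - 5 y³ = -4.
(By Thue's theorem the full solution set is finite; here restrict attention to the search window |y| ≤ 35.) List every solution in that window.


The equation is x³ - 5y³ = -4. For fixed y, x³ = 5·y³ − 4, so a solution requires the RHS to be a perfect cube.
Strategy: iterate y from -35 to 35, compute RHS = 5·y³ − 4, and check whether it is a (positive or negative) perfect cube.
Check small values of y:
  y = 0: RHS = -4 is not a perfect cube.
  y = 1: RHS = 1 = (1)³ ⇒ x = 1 works.
  y = -1: RHS = -9 is not a perfect cube.
  y = 2: RHS = 36 is not a perfect cube.
  y = -2: RHS = -44 is not a perfect cube.
  y = 3: RHS = 131 is not a perfect cube.
  y = -3: RHS = -139 is not a perfect cube.
Continuing the search up to |y| = 35 finds no further solutions beyond those listed.
Collected solutions: (1, 1).

Solutions (with |y| ≤ 35): (1, 1).


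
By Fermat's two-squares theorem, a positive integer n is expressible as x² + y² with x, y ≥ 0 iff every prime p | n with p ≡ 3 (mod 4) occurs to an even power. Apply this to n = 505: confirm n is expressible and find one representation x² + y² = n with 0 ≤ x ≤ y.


Step 1: Factor n = 505 = 5 · 101.
Step 2: Check the mod-4 condition on each prime factor: 5 ≡ 1 (mod 4), exponent 1; 101 ≡ 1 (mod 4), exponent 1.
All primes ≡ 3 (mod 4) appear to even exponent (or don't appear), so by the two-squares theorem n IS expressible as a sum of two squares.
Step 3: Build a representation. Here n = 5 · 101 is a product of primes ≡ 1 (mod 4). Each prime p ≡ 1 (mod 4) is itself a sum of two squares; find a² by testing p − a² for a perfect square:
  5: 5 − 1² = 4 = 2² ⇒ 5 = 1² + 2².
  101: 101 − 1² = 100 = 10² ⇒ 101 = 1² + 10².
  Combine using the Brahmagupta–Fibonacci identity (a² + b²)(c² + d²) = (ac − bd)² + (ad + bc)² = (ac + bd)² + (ad − bc)²:
  5 · 101 = 505: from (1² + 2²)(1² + 10²), take (1·1 − 2·10, 1·10 + 2·1) = (1 − 20, 10 + 2) = (-19, 12); dropping signs (only squares matter) gives (19, 12); check 19² + 12² = 361 + 144 = 505 ✓.
Step 4: Order so x ≤ y and verify: 12² + 19² = 144 + 361 = 505 = n. ✓

n = 505 = 12² + 19² (one valid representation with x ≤ y).


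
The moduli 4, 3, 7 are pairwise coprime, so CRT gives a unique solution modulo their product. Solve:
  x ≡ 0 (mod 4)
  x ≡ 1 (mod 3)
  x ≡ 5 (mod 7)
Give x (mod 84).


Moduli 4, 3, 7 are pairwise coprime; by CRT there is a unique solution modulo M = 4 · 3 · 7 = 84.
Solve pairwise, accumulating the modulus:
  Start with x ≡ 0 (mod 4).
  Combine with x ≡ 1 (mod 3): since gcd(4, 3) = 1, we get a unique residue mod 12.
    Write x = 0 + 4·t and substitute into x ≡ 1 (mod 3): 4·t ≡ 1 − 0 = 1 (mod 3).
    Reduce coefficients mod 3: 1·t ≡ 1 (mod 3).
    So t ≡ 1 (mod 3).
    Then x = 0 + 4·1 = 4, valid modulo lcm(4, 3) = 12: x ≡ 4 (mod 12).
  Combine with x ≡ 5 (mod 7): since gcd(12, 7) = 1, we get a unique residue mod 84.
    Write x = 4 + 12·t and substitute into x ≡ 5 (mod 7): 12·t ≡ 5 − 4 = 1 (mod 7).
    Reduce coefficients mod 7: 5·t ≡ 1 (mod 7).
    The inverse of 5 mod 7 is 3 (since 5·3 = 15 = 2·7 + 1), so t ≡ 3·1 = 3 ≡ 3 (mod 7).
    Then x = 4 + 12·3 = 40, valid modulo lcm(12, 7) = 84: x ≡ 40 (mod 84).
Verify: 40 mod 4 = 0 ✓, 40 mod 3 = 1 ✓, 40 mod 7 = 5 ✓.

x ≡ 40 (mod 84).


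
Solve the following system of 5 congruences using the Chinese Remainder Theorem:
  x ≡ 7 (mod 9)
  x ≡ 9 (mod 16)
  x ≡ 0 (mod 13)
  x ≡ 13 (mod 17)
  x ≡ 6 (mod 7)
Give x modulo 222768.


Product of moduli M = 9 · 16 · 13 · 17 · 7 = 222768.
Merge one congruence at a time:
  Start: x ≡ 7 (mod 9).
  Combine with x ≡ 9 (mod 16); new modulus lcm = 144.
    Write x = 7 + 9·t and substitute into x ≡ 9 (mod 16): 9·t ≡ 9 − 7 = 2 (mod 16).
    The inverse of 9 mod 16 is 9 (since 9·9 = 81 = 5·16 + 1), so t ≡ 9·2 = 18 ≡ 2 (mod 16).
    Then x = 7 + 9·2 = 25, valid modulo lcm(9, 16) = 144: x ≡ 25 (mod 144).
  Combine with x ≡ 0 (mod 13); new modulus lcm = 1872.
    Write x = 25 + 144·t and substitute into x ≡ 0 (mod 13): 144·t ≡ 0 − 25 = -25 (mod 13).
    Reduce coefficients mod 13: 1·t ≡ 1 (mod 13).
    So t ≡ 1 (mod 13).
    Then x = 25 + 144·1 = 169, valid modulo lcm(144, 13) = 1872: x ≡ 169 (mod 1872).
  Combine with x ≡ 13 (mod 17); new modulus lcm = 31824.
    Write x = 169 + 1872·t and substitute into x ≡ 13 (mod 17): 1872·t ≡ 13 − 169 = -156 (mod 17).
    Reduce coefficients mod 17: 2·t ≡ 14 (mod 17).
    The inverse of 2 mod 17 is 9 (since 2·9 = 18 = 1·17 + 1), so t ≡ 9·14 = 126 ≡ 7 (mod 17).
    Then x = 169 + 1872·7 = 13273, valid modulo lcm(1872, 17) = 31824: x ≡ 13273 (mod 31824).
  Combine with x ≡ 6 (mod 7); new modulus lcm = 222768.
    Write x = 13273 + 31824·t and substitute into x ≡ 6 (mod 7): 31824·t ≡ 6 − 13273 = -13267 (mod 7).
    Reduce coefficients mod 7: 2·t ≡ 5 (mod 7).
    The inverse of 2 mod 7 is 4 (since 2·4 = 8 = 1·7 + 1), so t ≡ 4·5 = 20 ≡ 6 (mod 7).
    Then x = 13273 + 31824·6 = 204217, valid modulo lcm(31824, 7) = 222768: x ≡ 204217 (mod 222768).
Verify against each original: 204217 mod 9 = 7, 204217 mod 16 = 9, 204217 mod 13 = 0, 204217 mod 17 = 13, 204217 mod 7 = 6.

x ≡ 204217 (mod 222768).


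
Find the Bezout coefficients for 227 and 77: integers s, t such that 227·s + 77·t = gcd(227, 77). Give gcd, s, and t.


Euclidean algorithm on (227, 77) — divide until remainder is 0:
  227 = 2 · 77 + 73
  77 = 1 · 73 + 4
  73 = 18 · 4 + 1
  4 = 4 · 1 + 0
gcd(227, 77) = 1.
Track Bezout coefficients alongside the remainders: start with r₀ = 227 = a·1 + b·0 (s = 1, t = 0) and r₁ = 77 = a·0 + b·1 (s = 0, t = 1); each new remainder r_{k+1} = r_{k-1} − q_k·r_k inherits s_{k+1} = s_{k-1} − q_k·s_k, t_{k+1} = t_{k-1} − q_k·t_k, so r_k = a·s_k + b·t_k at every step:
  q = 2: r = 73, s = 1 − 2·0 = 1, t = 0 − 2·1 = -2  (check: 227·1 + 77·(-2) = 73)
  q = 1: r = 4, s = 0 − 1·1 = -1, t = 1 − 1·(-2) = 3  (check: 227·(-1) + 77·3 = 4)
  q = 18: r = 1, s = 1 − 18·(-1) = 19, t = -2 − 18·3 = -56  (check: 227·19 + 77·(-56) = 1)
The row with r = 1 (the gcd) gives the Bezout coefficients s = 19, t = -56.
Result: 227 · (19) + 77 · (-56) = 1.

gcd(227, 77) = 1; s = 19, t = -56 (check: 227·19 + 77·(-56) = 1).


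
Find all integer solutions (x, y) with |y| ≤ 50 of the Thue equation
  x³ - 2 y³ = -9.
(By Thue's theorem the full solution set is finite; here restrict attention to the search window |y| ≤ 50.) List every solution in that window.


The equation is x³ - 2y³ = -9. For fixed y, x³ = 2·y³ − 9, so a solution requires the RHS to be a perfect cube.
Strategy: iterate y from -50 to 50, compute RHS = 2·y³ − 9, and check whether it is a (positive or negative) perfect cube.
Check small values of y:
  y = 0: RHS = -9 is not a perfect cube.
  y = 1: RHS = -7 is not a perfect cube.
  y = -1: RHS = -11 is not a perfect cube.
  y = 2: RHS = 7 is not a perfect cube.
  y = -2: RHS = -25 is not a perfect cube.
  y = 3: RHS = 45 is not a perfect cube.
  y = -3: RHS = -63 is not a perfect cube.
Continuing the search up to |y| = 50 finds no solutions either.
No (x, y) in the scanned range satisfies the equation.

No integer solutions with |y| ≤ 50.


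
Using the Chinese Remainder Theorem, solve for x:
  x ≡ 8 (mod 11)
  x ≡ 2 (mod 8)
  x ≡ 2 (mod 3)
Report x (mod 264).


Moduli 11, 8, 3 are pairwise coprime; by CRT there is a unique solution modulo M = 11 · 8 · 3 = 264.
Solve pairwise, accumulating the modulus:
  Start with x ≡ 8 (mod 11).
  Combine with x ≡ 2 (mod 8): since gcd(11, 8) = 1, we get a unique residue mod 88.
    Write x = 8 + 11·t and substitute into x ≡ 2 (mod 8): 11·t ≡ 2 − 8 = -6 (mod 8).
    Reduce coefficients mod 8: 3·t ≡ 2 (mod 8).
    The inverse of 3 mod 8 is 3 (since 3·3 = 9 = 1·8 + 1), so t ≡ 3·2 = 6 ≡ 6 (mod 8).
    Then x = 8 + 11·6 = 74, valid modulo lcm(11, 8) = 88: x ≡ 74 (mod 88).
  Combine with x ≡ 2 (mod 3): since gcd(88, 3) = 1, we get a unique residue mod 264.
    Write x = 74 + 88·t and substitute into x ≡ 2 (mod 3): 88·t ≡ 2 − 74 = -72 (mod 3).
    Reduce coefficients mod 3: 1·t ≡ 0 (mod 3).
    So t ≡ 0 (mod 3).
    Then x = 74 + 88·0 = 74, valid modulo lcm(88, 3) = 264: x ≡ 74 (mod 264).
Verify: 74 mod 11 = 8 ✓, 74 mod 8 = 2 ✓, 74 mod 3 = 2 ✓.

x ≡ 74 (mod 264).


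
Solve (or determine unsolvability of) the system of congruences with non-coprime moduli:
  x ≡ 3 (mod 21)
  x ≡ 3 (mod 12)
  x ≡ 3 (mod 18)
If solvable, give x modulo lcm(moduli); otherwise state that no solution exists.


Moduli 21, 12, 18 are not pairwise coprime, so CRT works modulo lcm(m_i) when all pairwise compatibility conditions hold.
Pairwise compatibility: gcd(m_i, m_j) must divide a_i - a_j for every pair.
Merge one congruence at a time:
  Start: x ≡ 3 (mod 21).
  Combine with x ≡ 3 (mod 12): gcd(21, 12) = 3; 3 - 3 = 0, which IS divisible by 3, so compatible.
    Write x = 3 + 21·t and substitute into x ≡ 3 (mod 12): 21·t ≡ 3 − 3 = 0 (mod 12).
    Divide the congruence (and modulus) by g = 3: 7·t ≡ 0 (mod 4).
    Reduce coefficients mod 4: 3·t ≡ 0 (mod 4).
    The inverse of 3 mod 4 is 3 (since 3·3 = 9 = 2·4 + 1), so t ≡ 3·0 = 0 ≡ 0 (mod 4).
    Then x = 3 + 21·0 = 3, valid modulo lcm(21, 12) = 84: x ≡ 3 (mod 84).
  Combine with x ≡ 3 (mod 18): gcd(84, 18) = 6; 3 - 3 = 0, which IS divisible by 6, so compatible.
    Write x = 3 + 84·t and substitute into x ≡ 3 (mod 18): 84·t ≡ 3 − 3 = 0 (mod 18).
    Divide the congruence (and modulus) by g = 6: 14·t ≡ 0 (mod 3).
    Reduce coefficients mod 3: 2·t ≡ 0 (mod 3).
    The inverse of 2 mod 3 is 2 (since 2·2 = 4 = 1·3 + 1), so t ≡ 2·0 = 0 ≡ 0 (mod 3).
    Then x = 3 + 84·0 = 3, valid modulo lcm(84, 18) = 252: x ≡ 3 (mod 252).
Verify: 3 mod 21 = 3, 3 mod 12 = 3, 3 mod 18 = 3.

x ≡ 3 (mod 252).


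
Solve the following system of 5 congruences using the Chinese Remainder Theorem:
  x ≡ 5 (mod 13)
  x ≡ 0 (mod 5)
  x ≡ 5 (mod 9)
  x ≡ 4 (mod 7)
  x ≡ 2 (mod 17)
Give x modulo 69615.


Product of moduli M = 13 · 5 · 9 · 7 · 17 = 69615.
Merge one congruence at a time:
  Start: x ≡ 5 (mod 13).
  Combine with x ≡ 0 (mod 5); new modulus lcm = 65.
    Write x = 5 + 13·t and substitute into x ≡ 0 (mod 5): 13·t ≡ 0 − 5 = -5 (mod 5).
    Reduce coefficients mod 5: 3·t ≡ 0 (mod 5).
    The inverse of 3 mod 5 is 2 (since 3·2 = 6 = 1·5 + 1), so t ≡ 2·0 = 0 ≡ 0 (mod 5).
    Then x = 5 + 13·0 = 5, valid modulo lcm(13, 5) = 65: x ≡ 5 (mod 65).
  Combine with x ≡ 5 (mod 9); new modulus lcm = 585.
    Write x = 5 + 65·t and substitute into x ≡ 5 (mod 9): 65·t ≡ 5 − 5 = 0 (mod 9).
    Reduce coefficients mod 9: 2·t ≡ 0 (mod 9).
    The inverse of 2 mod 9 is 5 (since 2·5 = 10 = 1·9 + 1), so t ≡ 5·0 = 0 ≡ 0 (mod 9).
    Then x = 5 + 65·0 = 5, valid modulo lcm(65, 9) = 585: x ≡ 5 (mod 585).
  Combine with x ≡ 4 (mod 7); new modulus lcm = 4095.
    Write x = 5 + 585·t and substitute into x ≡ 4 (mod 7): 585·t ≡ 4 − 5 = -1 (mod 7).
    Reduce coefficients mod 7: 4·t ≡ 6 (mod 7).
    The inverse of 4 mod 7 is 2 (since 4·2 = 8 = 1·7 + 1), so t ≡ 2·6 = 12 ≡ 5 (mod 7).
    Then x = 5 + 585·5 = 2930, valid modulo lcm(585, 7) = 4095: x ≡ 2930 (mod 4095).
  Combine with x ≡ 2 (mod 17); new modulus lcm = 69615.
    Write x = 2930 + 4095·t and substitute into x ≡ 2 (mod 17): 4095·t ≡ 2 − 2930 = -2928 (mod 17).
    Reduce coefficients mod 17: 15·t ≡ 13 (mod 17).
    The inverse of 15 mod 17 is 8 (since 15·8 = 120 = 7·17 + 1), so t ≡ 8·13 = 104 ≡ 2 (mod 17).
    Then x = 2930 + 4095·2 = 11120, valid modulo lcm(4095, 17) = 69615: x ≡ 11120 (mod 69615).
Verify against each original: 11120 mod 13 = 5, 11120 mod 5 = 0, 11120 mod 9 = 5, 11120 mod 7 = 4, 11120 mod 17 = 2.

x ≡ 11120 (mod 69615).


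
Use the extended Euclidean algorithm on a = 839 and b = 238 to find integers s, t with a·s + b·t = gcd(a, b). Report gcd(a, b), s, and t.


Euclidean algorithm on (839, 238) — divide until remainder is 0:
  839 = 3 · 238 + 125
  238 = 1 · 125 + 113
  125 = 1 · 113 + 12
  113 = 9 · 12 + 5
  12 = 2 · 5 + 2
  5 = 2 · 2 + 1
  2 = 2 · 1 + 0
gcd(839, 238) = 1.
Track Bezout coefficients alongside the remainders: start with r₀ = 839 = a·1 + b·0 (s = 1, t = 0) and r₁ = 238 = a·0 + b·1 (s = 0, t = 1); each new remainder r_{k+1} = r_{k-1} − q_k·r_k inherits s_{k+1} = s_{k-1} − q_k·s_k, t_{k+1} = t_{k-1} − q_k·t_k, so r_k = a·s_k + b·t_k at every step:
  q = 3: r = 125, s = 1 − 3·0 = 1, t = 0 − 3·1 = -3  (check: 839·1 + 238·(-3) = 125)
  q = 1: r = 113, s = 0 − 1·1 = -1, t = 1 − 1·(-3) = 4  (check: 839·(-1) + 238·4 = 113)
  q = 1: r = 12, s = 1 − 1·(-1) = 2, t = -3 − 1·4 = -7  (check: 839·2 + 238·(-7) = 12)
  q = 9: r = 5, s = -1 − 9·2 = -19, t = 4 − 9·(-7) = 67  (check: 839·(-19) + 238·67 = 5)
  q = 2: r = 2, s = 2 − 2·(-19) = 40, t = -7 − 2·67 = -141  (check: 839·40 + 238·(-141) = 2)
  q = 2: r = 1, s = -19 − 2·40 = -99, t = 67 − 2·(-141) = 349  (check: 839·(-99) + 238·349 = 1)
The row with r = 1 (the gcd) gives the Bezout coefficients s = -99, t = 349.
Result: 839 · (-99) + 238 · (349) = 1.

gcd(839, 238) = 1; s = -99, t = 349 (check: 839·(-99) + 238·349 = 1).


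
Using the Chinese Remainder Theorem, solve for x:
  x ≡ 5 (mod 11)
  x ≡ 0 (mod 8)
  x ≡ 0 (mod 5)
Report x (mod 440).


Moduli 11, 8, 5 are pairwise coprime; by CRT there is a unique solution modulo M = 11 · 8 · 5 = 440.
Solve pairwise, accumulating the modulus:
  Start with x ≡ 5 (mod 11).
  Combine with x ≡ 0 (mod 8): since gcd(11, 8) = 1, we get a unique residue mod 88.
    Write x = 5 + 11·t and substitute into x ≡ 0 (mod 8): 11·t ≡ 0 − 5 = -5 (mod 8).
    Reduce coefficients mod 8: 3·t ≡ 3 (mod 8).
    The inverse of 3 mod 8 is 3 (since 3·3 = 9 = 1·8 + 1), so t ≡ 3·3 = 9 ≡ 1 (mod 8).
    Then x = 5 + 11·1 = 16, valid modulo lcm(11, 8) = 88: x ≡ 16 (mod 88).
  Combine with x ≡ 0 (mod 5): since gcd(88, 5) = 1, we get a unique residue mod 440.
    Write x = 16 + 88·t and substitute into x ≡ 0 (mod 5): 88·t ≡ 0 − 16 = -16 (mod 5).
    Reduce coefficients mod 5: 3·t ≡ 4 (mod 5).
    The inverse of 3 mod 5 is 2 (since 3·2 = 6 = 1·5 + 1), so t ≡ 2·4 = 8 ≡ 3 (mod 5).
    Then x = 16 + 88·3 = 280, valid modulo lcm(88, 5) = 440: x ≡ 280 (mod 440).
Verify: 280 mod 11 = 5 ✓, 280 mod 8 = 0 ✓, 280 mod 5 = 0 ✓.

x ≡ 280 (mod 440).


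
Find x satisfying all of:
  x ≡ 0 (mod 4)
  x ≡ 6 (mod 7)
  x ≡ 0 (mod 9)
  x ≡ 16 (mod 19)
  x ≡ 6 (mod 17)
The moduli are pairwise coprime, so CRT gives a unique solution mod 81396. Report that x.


Product of moduli M = 4 · 7 · 9 · 19 · 17 = 81396.
Merge one congruence at a time:
  Start: x ≡ 0 (mod 4).
  Combine with x ≡ 6 (mod 7); new modulus lcm = 28.
    Write x = 0 + 4·t and substitute into x ≡ 6 (mod 7): 4·t ≡ 6 − 0 = 6 (mod 7).
    The inverse of 4 mod 7 is 2 (since 4·2 = 8 = 1·7 + 1), so t ≡ 2·6 = 12 ≡ 5 (mod 7).
    Then x = 0 + 4·5 = 20, valid modulo lcm(4, 7) = 28: x ≡ 20 (mod 28).
  Combine with x ≡ 0 (mod 9); new modulus lcm = 252.
    Write x = 20 + 28·t and substitute into x ≡ 0 (mod 9): 28·t ≡ 0 − 20 = -20 (mod 9).
    Reduce coefficients mod 9: 1·t ≡ 7 (mod 9).
    So t ≡ 7 (mod 9).
    Then x = 20 + 28·7 = 216, valid modulo lcm(28, 9) = 252: x ≡ 216 (mod 252).
  Combine with x ≡ 16 (mod 19); new modulus lcm = 4788.
    Write x = 216 + 252·t and substitute into x ≡ 16 (mod 19): 252·t ≡ 16 − 216 = -200 (mod 19).
    Reduce coefficients mod 19: 5·t ≡ 9 (mod 19).
    The inverse of 5 mod 19 is 4 (since 5·4 = 20 = 1·19 + 1), so t ≡ 4·9 = 36 ≡ 17 (mod 19).
    Then x = 216 + 252·17 = 4500, valid modulo lcm(252, 19) = 4788: x ≡ 4500 (mod 4788).
  Combine with x ≡ 6 (mod 17); new modulus lcm = 81396.
    Write x = 4500 + 4788·t and substitute into x ≡ 6 (mod 17): 4788·t ≡ 6 − 4500 = -4494 (mod 17).
    Reduce coefficients mod 17: 11·t ≡ 11 (mod 17).
    The inverse of 11 mod 17 is 14 (since 11·14 = 154 = 9·17 + 1), so t ≡ 14·11 = 154 ≡ 1 (mod 17).
    Then x = 4500 + 4788·1 = 9288, valid modulo lcm(4788, 17) = 81396: x ≡ 9288 (mod 81396).
Verify against each original: 9288 mod 4 = 0, 9288 mod 7 = 6, 9288 mod 9 = 0, 9288 mod 19 = 16, 9288 mod 17 = 6.

x ≡ 9288 (mod 81396).
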